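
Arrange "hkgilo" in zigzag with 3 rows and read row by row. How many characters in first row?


Zigzag "hkgilo" into 3 rows:
Placing characters:
  'h' => row 0
  'k' => row 1
  'g' => row 2
  'i' => row 1
  'l' => row 0
  'o' => row 1
Rows:
  Row 0: "hl"
  Row 1: "kio"
  Row 2: "g"
First row length: 2

2


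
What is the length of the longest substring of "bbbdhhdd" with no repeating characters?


Input: "bbbdhhdd"
Sliding window (track last position of each char):
  Position 0 ('b'): window [0,0] length 1 -- new best
  Position 1 ('b'): repeat (last at 0), move window start to 1
  Position 1 ('b'): window [1,1] length 1
  Position 2 ('b'): repeat (last at 1), move window start to 2
  Position 2 ('b'): window [2,2] length 1
  Position 3 ('d'): window [2,3] length 2 -- new best
  Position 4 ('h'): window [2,4] length 3 -- new best
  Position 5 ('h'): repeat (last at 4), move window start to 5
  Position 5 ('h'): window [5,5] length 1
  Position 6 ('d'): window [5,6] length 2
  Position 7 ('d'): repeat (last at 6), move window start to 7
  Position 7 ('d'): window [7,7] length 1
Longest substring with no repeats: "bdh" with length 3

3


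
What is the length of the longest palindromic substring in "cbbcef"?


Input: "cbbcef"
Checking substrings for palindromes:
  [0:4] "cbbc" (len 4) => palindrome
  [1:3] "bb" (len 2) => palindrome
Longest palindromic substring: "cbbc" with length 4

4


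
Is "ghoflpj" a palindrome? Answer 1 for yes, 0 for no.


Input: ghoflpj
Reversed: jplfohg
  Compare pos 0 ('g') with pos 6 ('j'): MISMATCH
  Compare pos 1 ('h') with pos 5 ('p'): MISMATCH
  Compare pos 2 ('o') with pos 4 ('l'): MISMATCH
Result: not a palindrome

0


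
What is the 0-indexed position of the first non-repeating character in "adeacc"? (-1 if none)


Input: adeacc
Character frequencies:
  'a': 2
  'c': 2
  'd': 1
  'e': 1
Scanning left to right for freq == 1:
  Position 0 ('a'): freq=2, skip
  Position 1 ('d'): unique! => answer = 1

1


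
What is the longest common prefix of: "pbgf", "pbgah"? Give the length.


Words: pbgf, pbgah
  Position 0: all 'p' => match
  Position 1: all 'b' => match
  Position 2: all 'g' => match
  Position 3: ('f', 'a') => mismatch, stop
LCP = "pbg" (length 3)

3


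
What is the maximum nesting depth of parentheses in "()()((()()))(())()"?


Input: "()()((()()))(())()"
Tracking depth:
  Position 0 '(': depth becomes 1
  Position 1 ')': depth becomes 0
  Position 2 '(': depth becomes 1
  Position 3 ')': depth becomes 0
  Position 4 '(': depth becomes 1
  Position 5 '(': depth becomes 2
  Position 6 '(': depth becomes 3
  Position 7 ')': depth becomes 2
  Position 8 '(': depth becomes 3
  Position 9 ')': depth becomes 2
  Position 10 ')': depth becomes 1
  Position 11 ')': depth becomes 0
  Position 12 '(': depth becomes 1
  Position 13 '(': depth becomes 2
  Position 14 ')': depth becomes 1
  Position 15 ')': depth becomes 0
  Position 16 '(': depth becomes 1
  Position 17 ')': depth becomes 0
Maximum depth reached: 3

3


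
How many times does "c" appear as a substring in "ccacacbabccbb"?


Searching for "c" in "ccacacbabccbb"
Scanning each position:
  Position 0: "c" => MATCH
  Position 1: "c" => MATCH
  Position 2: "a" => no
  Position 3: "c" => MATCH
  Position 4: "a" => no
  Position 5: "c" => MATCH
  Position 6: "b" => no
  Position 7: "a" => no
  Position 8: "b" => no
  Position 9: "c" => MATCH
  Position 10: "c" => MATCH
  Position 11: "b" => no
  Position 12: "b" => no
Total occurrences: 6

6


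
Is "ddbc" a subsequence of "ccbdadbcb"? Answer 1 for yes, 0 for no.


Check if "ddbc" is a subsequence of "ccbdadbcb"
Greedy scan:
  Position 0 ('c'): no match needed
  Position 1 ('c'): no match needed
  Position 2 ('b'): no match needed
  Position 3 ('d'): matches sub[0] = 'd'
  Position 4 ('a'): no match needed
  Position 5 ('d'): matches sub[1] = 'd'
  Position 6 ('b'): matches sub[2] = 'b'
  Position 7 ('c'): matches sub[3] = 'c'
  Position 8 ('b'): no match needed
All 4 characters matched => is a subsequence

1


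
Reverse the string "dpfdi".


Input: dpfdi
Reading characters right to left:
  Position 4: 'i'
  Position 3: 'd'
  Position 2: 'f'
  Position 1: 'p'
  Position 0: 'd'
Reversed: idfpd

idfpd


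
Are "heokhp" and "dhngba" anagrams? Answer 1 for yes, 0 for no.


Strings: "heokhp", "dhngba"
Sorted first:  ehhkop
Sorted second: abdghn
Differ at position 0: 'e' vs 'a' => not anagrams

0


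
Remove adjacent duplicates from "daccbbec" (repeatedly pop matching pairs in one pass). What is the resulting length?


Input: daccbbec
Stack-based adjacent duplicate removal:
  Read 'd': push. Stack: d
  Read 'a': push. Stack: da
  Read 'c': push. Stack: dac
  Read 'c': matches stack top 'c' => pop. Stack: da
  Read 'b': push. Stack: dab
  Read 'b': matches stack top 'b' => pop. Stack: da
  Read 'e': push. Stack: dae
  Read 'c': push. Stack: daec
Final stack: "daec" (length 4)

4


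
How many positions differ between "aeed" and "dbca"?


Comparing "aeed" and "dbca" position by position:
  Position 0: 'a' vs 'd' => DIFFER
  Position 1: 'e' vs 'b' => DIFFER
  Position 2: 'e' vs 'c' => DIFFER
  Position 3: 'd' vs 'a' => DIFFER
Positions that differ: 4

4


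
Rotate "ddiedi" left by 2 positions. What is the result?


Input: "ddiedi", rotate left by 2
First 2 characters: "dd"
Remaining characters: "iedi"
Concatenate remaining + first: "iedi" + "dd" = "iedidd"

iedidd


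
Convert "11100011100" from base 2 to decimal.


Input: "11100011100" in base 2
Positional expansion:
  Digit '1' (value 1) x 2^10 = 1024
  Digit '1' (value 1) x 2^9 = 512
  Digit '1' (value 1) x 2^8 = 256
  Digit '0' (value 0) x 2^7 = 0
  Digit '0' (value 0) x 2^6 = 0
  Digit '0' (value 0) x 2^5 = 0
  Digit '1' (value 1) x 2^4 = 16
  Digit '1' (value 1) x 2^3 = 8
  Digit '1' (value 1) x 2^2 = 4
  Digit '0' (value 0) x 2^1 = 0
  Digit '0' (value 0) x 2^0 = 0
Sum = 1820

1820


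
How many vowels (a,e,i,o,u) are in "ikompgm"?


Input: ikompgm
Checking each character:
  'i' at position 0: vowel (running total: 1)
  'k' at position 1: consonant
  'o' at position 2: vowel (running total: 2)
  'm' at position 3: consonant
  'p' at position 4: consonant
  'g' at position 5: consonant
  'm' at position 6: consonant
Total vowels: 2

2


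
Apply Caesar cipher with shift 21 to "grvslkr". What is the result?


Caesar cipher: shift "grvslkr" by 21
  'g' (pos 6) + 21 = pos 1 = 'b'
  'r' (pos 17) + 21 = pos 12 = 'm'
  'v' (pos 21) + 21 = pos 16 = 'q'
  's' (pos 18) + 21 = pos 13 = 'n'
  'l' (pos 11) + 21 = pos 6 = 'g'
  'k' (pos 10) + 21 = pos 5 = 'f'
  'r' (pos 17) + 21 = pos 12 = 'm'
Result: bmqngfm

bmqngfm


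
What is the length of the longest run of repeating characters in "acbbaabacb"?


Input: "acbbaabacb"
Scanning for longest run:
  Position 1 ('c'): new char, reset run to 1
  Position 2 ('b'): new char, reset run to 1
  Position 3 ('b'): continues run of 'b', length=2
  Position 4 ('a'): new char, reset run to 1
  Position 5 ('a'): continues run of 'a', length=2
  Position 6 ('b'): new char, reset run to 1
  Position 7 ('a'): new char, reset run to 1
  Position 8 ('c'): new char, reset run to 1
  Position 9 ('b'): new char, reset run to 1
Longest run: 'b' with length 2

2


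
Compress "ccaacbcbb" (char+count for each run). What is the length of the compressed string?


Input: ccaacbcbb
Runs:
  'c' x 2 => "c2"
  'a' x 2 => "a2"
  'c' x 1 => "c1"
  'b' x 1 => "b1"
  'c' x 1 => "c1"
  'b' x 2 => "b2"
Compressed: "c2a2c1b1c1b2"
Compressed length: 12

12


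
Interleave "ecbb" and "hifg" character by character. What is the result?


Interleaving "ecbb" and "hifg":
  Position 0: 'e' from first, 'h' from second => "eh"
  Position 1: 'c' from first, 'i' from second => "ci"
  Position 2: 'b' from first, 'f' from second => "bf"
  Position 3: 'b' from first, 'g' from second => "bg"
Result: ehcibfbg

ehcibfbg


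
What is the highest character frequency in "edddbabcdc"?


Input: edddbabcdc
Character counts:
  'a': 1
  'b': 2
  'c': 2
  'd': 4
  'e': 1
Maximum frequency: 4

4


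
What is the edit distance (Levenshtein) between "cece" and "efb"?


Computing edit distance: "cece" -> "efb"
DP table:
           e    f    b
      0    1    2    3
  c   1    1    2    3
  e   2    1    2    3
  c   3    2    2    3
  e   4    3    3    3
Edit distance = dp[4][3] = 3

3


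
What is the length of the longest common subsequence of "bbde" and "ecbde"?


LCS of "bbde" and "ecbde"
DP table:
           e    c    b    d    e
      0    0    0    0    0    0
  b   0    0    0    1    1    1
  b   0    0    0    1    1    1
  d   0    0    0    1    2    2
  e   0    1    1    1    2    3
LCS length = dp[4][5] = 3

3


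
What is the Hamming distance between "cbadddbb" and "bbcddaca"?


Comparing "cbadddbb" and "bbcddaca" position by position:
  Position 0: 'c' vs 'b' => differ
  Position 1: 'b' vs 'b' => same
  Position 2: 'a' vs 'c' => differ
  Position 3: 'd' vs 'd' => same
  Position 4: 'd' vs 'd' => same
  Position 5: 'd' vs 'a' => differ
  Position 6: 'b' vs 'c' => differ
  Position 7: 'b' vs 'a' => differ
Total differences (Hamming distance): 5

5


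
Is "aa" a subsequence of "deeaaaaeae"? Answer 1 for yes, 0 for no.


Check if "aa" is a subsequence of "deeaaaaeae"
Greedy scan:
  Position 0 ('d'): no match needed
  Position 1 ('e'): no match needed
  Position 2 ('e'): no match needed
  Position 3 ('a'): matches sub[0] = 'a'
  Position 4 ('a'): matches sub[1] = 'a'
  Position 5 ('a'): no match needed
  Position 6 ('a'): no match needed
  Position 7 ('e'): no match needed
  Position 8 ('a'): no match needed
  Position 9 ('e'): no match needed
All 2 characters matched => is a subsequence

1


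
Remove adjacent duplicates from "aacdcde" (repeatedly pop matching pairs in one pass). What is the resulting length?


Input: aacdcde
Stack-based adjacent duplicate removal:
  Read 'a': push. Stack: a
  Read 'a': matches stack top 'a' => pop. Stack: (empty)
  Read 'c': push. Stack: c
  Read 'd': push. Stack: cd
  Read 'c': push. Stack: cdc
  Read 'd': push. Stack: cdcd
  Read 'e': push. Stack: cdcde
Final stack: "cdcde" (length 5)

5


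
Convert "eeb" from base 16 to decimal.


Input: "eeb" in base 16
Positional expansion:
  Digit 'e' (value 14) x 16^2 = 3584
  Digit 'e' (value 14) x 16^1 = 224
  Digit 'b' (value 11) x 16^0 = 11
Sum = 3819

3819


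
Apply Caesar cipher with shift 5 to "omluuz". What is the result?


Caesar cipher: shift "omluuz" by 5
  'o' (pos 14) + 5 = pos 19 = 't'
  'm' (pos 12) + 5 = pos 17 = 'r'
  'l' (pos 11) + 5 = pos 16 = 'q'
  'u' (pos 20) + 5 = pos 25 = 'z'
  'u' (pos 20) + 5 = pos 25 = 'z'
  'z' (pos 25) + 5 = pos 4 = 'e'
Result: trqzze

trqzze


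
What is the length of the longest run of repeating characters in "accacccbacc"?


Input: "accacccbacc"
Scanning for longest run:
  Position 1 ('c'): new char, reset run to 1
  Position 2 ('c'): continues run of 'c', length=2
  Position 3 ('a'): new char, reset run to 1
  Position 4 ('c'): new char, reset run to 1
  Position 5 ('c'): continues run of 'c', length=2
  Position 6 ('c'): continues run of 'c', length=3
  Position 7 ('b'): new char, reset run to 1
  Position 8 ('a'): new char, reset run to 1
  Position 9 ('c'): new char, reset run to 1
  Position 10 ('c'): continues run of 'c', length=2
Longest run: 'c' with length 3

3


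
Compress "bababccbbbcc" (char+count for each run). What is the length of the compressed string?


Input: bababccbbbcc
Runs:
  'b' x 1 => "b1"
  'a' x 1 => "a1"
  'b' x 1 => "b1"
  'a' x 1 => "a1"
  'b' x 1 => "b1"
  'c' x 2 => "c2"
  'b' x 3 => "b3"
  'c' x 2 => "c2"
Compressed: "b1a1b1a1b1c2b3c2"
Compressed length: 16

16


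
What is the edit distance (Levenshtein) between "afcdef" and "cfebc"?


Computing edit distance: "afcdef" -> "cfebc"
DP table:
           c    f    e    b    c
      0    1    2    3    4    5
  a   1    1    2    3    4    5
  f   2    2    1    2    3    4
  c   3    2    2    2    3    3
  d   4    3    3    3    3    4
  e   5    4    4    3    4    4
  f   6    5    4    4    4    5
Edit distance = dp[6][5] = 5

5


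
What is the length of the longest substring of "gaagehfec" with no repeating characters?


Input: "gaagehfec"
Sliding window (track last position of each char):
  Position 0 ('g'): window [0,0] length 1 -- new best
  Position 1 ('a'): window [0,1] length 2 -- new best
  Position 2 ('a'): repeat (last at 1), move window start to 2
  Position 2 ('a'): window [2,2] length 1
  Position 3 ('g'): window [2,3] length 2
  Position 4 ('e'): window [2,4] length 3 -- new best
  Position 5 ('h'): window [2,5] length 4 -- new best
  Position 6 ('f'): window [2,6] length 5 -- new best
  Position 7 ('e'): repeat (last at 4), move window start to 5
  Position 7 ('e'): window [5,7] length 3
  Position 8 ('c'): window [5,8] length 4
Longest substring with no repeats: "agehf" with length 5

5


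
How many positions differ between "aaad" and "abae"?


Comparing "aaad" and "abae" position by position:
  Position 0: 'a' vs 'a' => same
  Position 1: 'a' vs 'b' => DIFFER
  Position 2: 'a' vs 'a' => same
  Position 3: 'd' vs 'e' => DIFFER
Positions that differ: 2

2


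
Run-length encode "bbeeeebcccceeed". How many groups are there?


Input: bbeeeebcccceeed
Scanning for consecutive runs:
  Group 1: 'b' x 2 (positions 0-1)
  Group 2: 'e' x 4 (positions 2-5)
  Group 3: 'b' x 1 (positions 6-6)
  Group 4: 'c' x 4 (positions 7-10)
  Group 5: 'e' x 3 (positions 11-13)
  Group 6: 'd' x 1 (positions 14-14)
Total groups: 6

6


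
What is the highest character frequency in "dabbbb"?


Input: dabbbb
Character counts:
  'a': 1
  'b': 4
  'd': 1
Maximum frequency: 4

4


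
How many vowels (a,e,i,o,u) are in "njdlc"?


Input: njdlc
Checking each character:
  'n' at position 0: consonant
  'j' at position 1: consonant
  'd' at position 2: consonant
  'l' at position 3: consonant
  'c' at position 4: consonant
Total vowels: 0

0


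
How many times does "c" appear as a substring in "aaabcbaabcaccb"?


Searching for "c" in "aaabcbaabcaccb"
Scanning each position:
  Position 0: "a" => no
  Position 1: "a" => no
  Position 2: "a" => no
  Position 3: "b" => no
  Position 4: "c" => MATCH
  Position 5: "b" => no
  Position 6: "a" => no
  Position 7: "a" => no
  Position 8: "b" => no
  Position 9: "c" => MATCH
  Position 10: "a" => no
  Position 11: "c" => MATCH
  Position 12: "c" => MATCH
  Position 13: "b" => no
Total occurrences: 4

4


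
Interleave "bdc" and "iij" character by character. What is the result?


Interleaving "bdc" and "iij":
  Position 0: 'b' from first, 'i' from second => "bi"
  Position 1: 'd' from first, 'i' from second => "di"
  Position 2: 'c' from first, 'j' from second => "cj"
Result: bidicj

bidicj


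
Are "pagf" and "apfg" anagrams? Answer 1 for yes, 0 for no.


Strings: "pagf", "apfg"
Sorted first:  afgp
Sorted second: afgp
Sorted forms match => anagrams

1


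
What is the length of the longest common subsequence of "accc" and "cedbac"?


LCS of "accc" and "cedbac"
DP table:
           c    e    d    b    a    c
      0    0    0    0    0    0    0
  a   0    0    0    0    0    1    1
  c   0    1    1    1    1    1    2
  c   0    1    1    1    1    1    2
  c   0    1    1    1    1    1    2
LCS length = dp[4][6] = 2

2


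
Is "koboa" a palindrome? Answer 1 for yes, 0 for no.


Input: koboa
Reversed: aobok
  Compare pos 0 ('k') with pos 4 ('a'): MISMATCH
  Compare pos 1 ('o') with pos 3 ('o'): match
Result: not a palindrome

0


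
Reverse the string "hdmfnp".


Input: hdmfnp
Reading characters right to left:
  Position 5: 'p'
  Position 4: 'n'
  Position 3: 'f'
  Position 2: 'm'
  Position 1: 'd'
  Position 0: 'h'
Reversed: pnfmdh

pnfmdh


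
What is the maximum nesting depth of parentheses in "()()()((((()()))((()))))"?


Input: "()()()((((()()))((()))))"
Tracking depth:
  Position 0 '(': depth becomes 1
  Position 1 ')': depth becomes 0
  Position 2 '(': depth becomes 1
  Position 3 ')': depth becomes 0
  Position 4 '(': depth becomes 1
  Position 5 ')': depth becomes 0
  Position 6 '(': depth becomes 1
  Position 7 '(': depth becomes 2
  Position 8 '(': depth becomes 3
  Position 9 '(': depth becomes 4
  Position 10 '(': depth becomes 5
  Position 11 ')': depth becomes 4
  Position 12 '(': depth becomes 5
  Position 13 ')': depth becomes 4
  Position 14 ')': depth becomes 3
  Position 15 ')': depth becomes 2
  Position 16 '(': depth becomes 3
  Position 17 '(': depth becomes 4
  Position 18 '(': depth becomes 5
  Position 19 ')': depth becomes 4
  Position 20 ')': depth becomes 3
  Position 21 ')': depth becomes 2
  Position 22 ')': depth becomes 1
  Position 23 ')': depth becomes 0
Maximum depth reached: 5

5


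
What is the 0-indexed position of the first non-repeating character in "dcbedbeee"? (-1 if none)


Input: dcbedbeee
Character frequencies:
  'b': 2
  'c': 1
  'd': 2
  'e': 4
Scanning left to right for freq == 1:
  Position 0 ('d'): freq=2, skip
  Position 1 ('c'): unique! => answer = 1

1


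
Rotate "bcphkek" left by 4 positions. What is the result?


Input: "bcphkek", rotate left by 4
First 4 characters: "bcph"
Remaining characters: "kek"
Concatenate remaining + first: "kek" + "bcph" = "kekbcph"

kekbcph


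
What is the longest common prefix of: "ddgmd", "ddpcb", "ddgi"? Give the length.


Words: ddgmd, ddpcb, ddgi
  Position 0: all 'd' => match
  Position 1: all 'd' => match
  Position 2: ('g', 'p', 'g') => mismatch, stop
LCP = "dd" (length 2)

2


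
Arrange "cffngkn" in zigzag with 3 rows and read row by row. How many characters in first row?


Zigzag "cffngkn" into 3 rows:
Placing characters:
  'c' => row 0
  'f' => row 1
  'f' => row 2
  'n' => row 1
  'g' => row 0
  'k' => row 1
  'n' => row 2
Rows:
  Row 0: "cg"
  Row 1: "fnk"
  Row 2: "fn"
First row length: 2

2


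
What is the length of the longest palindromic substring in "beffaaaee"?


Input: "beffaaaee"
Checking substrings for palindromes:
  [4:7] "aaa" (len 3) => palindrome
  [2:4] "ff" (len 2) => palindrome
  [4:6] "aa" (len 2) => palindrome
  [5:7] "aa" (len 2) => palindrome
  [7:9] "ee" (len 2) => palindrome
Longest palindromic substring: "aaa" with length 3

3


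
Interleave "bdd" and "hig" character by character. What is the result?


Interleaving "bdd" and "hig":
  Position 0: 'b' from first, 'h' from second => "bh"
  Position 1: 'd' from first, 'i' from second => "di"
  Position 2: 'd' from first, 'g' from second => "dg"
Result: bhdidg

bhdidg


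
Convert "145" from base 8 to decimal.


Input: "145" in base 8
Positional expansion:
  Digit '1' (value 1) x 8^2 = 64
  Digit '4' (value 4) x 8^1 = 32
  Digit '5' (value 5) x 8^0 = 5
Sum = 101

101


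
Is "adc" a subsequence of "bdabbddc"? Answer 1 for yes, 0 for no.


Check if "adc" is a subsequence of "bdabbddc"
Greedy scan:
  Position 0 ('b'): no match needed
  Position 1 ('d'): no match needed
  Position 2 ('a'): matches sub[0] = 'a'
  Position 3 ('b'): no match needed
  Position 4 ('b'): no match needed
  Position 5 ('d'): matches sub[1] = 'd'
  Position 6 ('d'): no match needed
  Position 7 ('c'): matches sub[2] = 'c'
All 3 characters matched => is a subsequence

1


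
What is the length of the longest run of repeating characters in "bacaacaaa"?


Input: "bacaacaaa"
Scanning for longest run:
  Position 1 ('a'): new char, reset run to 1
  Position 2 ('c'): new char, reset run to 1
  Position 3 ('a'): new char, reset run to 1
  Position 4 ('a'): continues run of 'a', length=2
  Position 5 ('c'): new char, reset run to 1
  Position 6 ('a'): new char, reset run to 1
  Position 7 ('a'): continues run of 'a', length=2
  Position 8 ('a'): continues run of 'a', length=3
Longest run: 'a' with length 3

3


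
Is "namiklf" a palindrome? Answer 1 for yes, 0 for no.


Input: namiklf
Reversed: flkiman
  Compare pos 0 ('n') with pos 6 ('f'): MISMATCH
  Compare pos 1 ('a') with pos 5 ('l'): MISMATCH
  Compare pos 2 ('m') with pos 4 ('k'): MISMATCH
Result: not a palindrome

0


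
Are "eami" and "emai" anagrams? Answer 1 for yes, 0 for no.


Strings: "eami", "emai"
Sorted first:  aeim
Sorted second: aeim
Sorted forms match => anagrams

1


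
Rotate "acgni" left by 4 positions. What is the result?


Input: "acgni", rotate left by 4
First 4 characters: "acgn"
Remaining characters: "i"
Concatenate remaining + first: "i" + "acgn" = "iacgn"

iacgn


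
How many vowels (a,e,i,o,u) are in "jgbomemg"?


Input: jgbomemg
Checking each character:
  'j' at position 0: consonant
  'g' at position 1: consonant
  'b' at position 2: consonant
  'o' at position 3: vowel (running total: 1)
  'm' at position 4: consonant
  'e' at position 5: vowel (running total: 2)
  'm' at position 6: consonant
  'g' at position 7: consonant
Total vowels: 2

2


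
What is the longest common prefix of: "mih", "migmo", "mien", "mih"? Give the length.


Words: mih, migmo, mien, mih
  Position 0: all 'm' => match
  Position 1: all 'i' => match
  Position 2: ('h', 'g', 'e', 'h') => mismatch, stop
LCP = "mi" (length 2)

2


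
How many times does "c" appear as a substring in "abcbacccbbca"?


Searching for "c" in "abcbacccbbca"
Scanning each position:
  Position 0: "a" => no
  Position 1: "b" => no
  Position 2: "c" => MATCH
  Position 3: "b" => no
  Position 4: "a" => no
  Position 5: "c" => MATCH
  Position 6: "c" => MATCH
  Position 7: "c" => MATCH
  Position 8: "b" => no
  Position 9: "b" => no
  Position 10: "c" => MATCH
  Position 11: "a" => no
Total occurrences: 5

5


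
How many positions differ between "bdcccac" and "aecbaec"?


Comparing "bdcccac" and "aecbaec" position by position:
  Position 0: 'b' vs 'a' => DIFFER
  Position 1: 'd' vs 'e' => DIFFER
  Position 2: 'c' vs 'c' => same
  Position 3: 'c' vs 'b' => DIFFER
  Position 4: 'c' vs 'a' => DIFFER
  Position 5: 'a' vs 'e' => DIFFER
  Position 6: 'c' vs 'c' => same
Positions that differ: 5

5


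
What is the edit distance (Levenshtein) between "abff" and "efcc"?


Computing edit distance: "abff" -> "efcc"
DP table:
           e    f    c    c
      0    1    2    3    4
  a   1    1    2    3    4
  b   2    2    2    3    4
  f   3    3    2    3    4
  f   4    4    3    3    4
Edit distance = dp[4][4] = 4

4


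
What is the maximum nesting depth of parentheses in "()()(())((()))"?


Input: "()()(())((()))"
Tracking depth:
  Position 0 '(': depth becomes 1
  Position 1 ')': depth becomes 0
  Position 2 '(': depth becomes 1
  Position 3 ')': depth becomes 0
  Position 4 '(': depth becomes 1
  Position 5 '(': depth becomes 2
  Position 6 ')': depth becomes 1
  Position 7 ')': depth becomes 0
  Position 8 '(': depth becomes 1
  Position 9 '(': depth becomes 2
  Position 10 '(': depth becomes 3
  Position 11 ')': depth becomes 2
  Position 12 ')': depth becomes 1
  Position 13 ')': depth becomes 0
Maximum depth reached: 3

3


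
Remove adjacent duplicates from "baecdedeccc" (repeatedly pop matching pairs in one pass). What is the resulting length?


Input: baecdedeccc
Stack-based adjacent duplicate removal:
  Read 'b': push. Stack: b
  Read 'a': push. Stack: ba
  Read 'e': push. Stack: bae
  Read 'c': push. Stack: baec
  Read 'd': push. Stack: baecd
  Read 'e': push. Stack: baecde
  Read 'd': push. Stack: baecded
  Read 'e': push. Stack: baecdede
  Read 'c': push. Stack: baecdedec
  Read 'c': matches stack top 'c' => pop. Stack: baecdede
  Read 'c': push. Stack: baecdedec
Final stack: "baecdedec" (length 9)

9


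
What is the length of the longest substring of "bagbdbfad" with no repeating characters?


Input: "bagbdbfad"
Sliding window (track last position of each char):
  Position 0 ('b'): window [0,0] length 1 -- new best
  Position 1 ('a'): window [0,1] length 2 -- new best
  Position 2 ('g'): window [0,2] length 3 -- new best
  Position 3 ('b'): repeat (last at 0), move window start to 1
  Position 3 ('b'): window [1,3] length 3
  Position 4 ('d'): window [1,4] length 4 -- new best
  Position 5 ('b'): repeat (last at 3), move window start to 4
  Position 5 ('b'): window [4,5] length 2
  Position 6 ('f'): window [4,6] length 3
  Position 7 ('a'): window [4,7] length 4
  Position 8 ('d'): repeat (last at 4), move window start to 5
  Position 8 ('d'): window [5,8] length 4
Longest substring with no repeats: "agbd" with length 4

4


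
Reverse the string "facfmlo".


Input: facfmlo
Reading characters right to left:
  Position 6: 'o'
  Position 5: 'l'
  Position 4: 'm'
  Position 3: 'f'
  Position 2: 'c'
  Position 1: 'a'
  Position 0: 'f'
Reversed: olmfcaf

olmfcaf


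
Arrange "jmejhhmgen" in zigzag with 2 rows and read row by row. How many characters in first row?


Zigzag "jmejhhmgen" into 2 rows:
Placing characters:
  'j' => row 0
  'm' => row 1
  'e' => row 0
  'j' => row 1
  'h' => row 0
  'h' => row 1
  'm' => row 0
  'g' => row 1
  'e' => row 0
  'n' => row 1
Rows:
  Row 0: "jehme"
  Row 1: "mjhgn"
First row length: 5

5


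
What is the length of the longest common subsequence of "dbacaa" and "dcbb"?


LCS of "dbacaa" and "dcbb"
DP table:
           d    c    b    b
      0    0    0    0    0
  d   0    1    1    1    1
  b   0    1    1    2    2
  a   0    1    1    2    2
  c   0    1    2    2    2
  a   0    1    2    2    2
  a   0    1    2    2    2
LCS length = dp[6][4] = 2

2


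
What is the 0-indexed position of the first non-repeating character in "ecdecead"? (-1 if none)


Input: ecdecead
Character frequencies:
  'a': 1
  'c': 2
  'd': 2
  'e': 3
Scanning left to right for freq == 1:
  Position 0 ('e'): freq=3, skip
  Position 1 ('c'): freq=2, skip
  Position 2 ('d'): freq=2, skip
  Position 3 ('e'): freq=3, skip
  Position 4 ('c'): freq=2, skip
  Position 5 ('e'): freq=3, skip
  Position 6 ('a'): unique! => answer = 6

6


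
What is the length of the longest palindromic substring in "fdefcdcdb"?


Input: "fdefcdcdb"
Checking substrings for palindromes:
  [4:7] "cdc" (len 3) => palindrome
  [5:8] "dcd" (len 3) => palindrome
Longest palindromic substring: "cdc" with length 3

3


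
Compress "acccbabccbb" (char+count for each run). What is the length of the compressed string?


Input: acccbabccbb
Runs:
  'a' x 1 => "a1"
  'c' x 3 => "c3"
  'b' x 1 => "b1"
  'a' x 1 => "a1"
  'b' x 1 => "b1"
  'c' x 2 => "c2"
  'b' x 2 => "b2"
Compressed: "a1c3b1a1b1c2b2"
Compressed length: 14

14


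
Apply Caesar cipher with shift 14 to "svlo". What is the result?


Caesar cipher: shift "svlo" by 14
  's' (pos 18) + 14 = pos 6 = 'g'
  'v' (pos 21) + 14 = pos 9 = 'j'
  'l' (pos 11) + 14 = pos 25 = 'z'
  'o' (pos 14) + 14 = pos 2 = 'c'
Result: gjzc

gjzc


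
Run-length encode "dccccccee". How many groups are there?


Input: dccccccee
Scanning for consecutive runs:
  Group 1: 'd' x 1 (positions 0-0)
  Group 2: 'c' x 6 (positions 1-6)
  Group 3: 'e' x 2 (positions 7-8)
Total groups: 3

3


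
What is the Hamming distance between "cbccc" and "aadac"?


Comparing "cbccc" and "aadac" position by position:
  Position 0: 'c' vs 'a' => differ
  Position 1: 'b' vs 'a' => differ
  Position 2: 'c' vs 'd' => differ
  Position 3: 'c' vs 'a' => differ
  Position 4: 'c' vs 'c' => same
Total differences (Hamming distance): 4

4


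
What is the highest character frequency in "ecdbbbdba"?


Input: ecdbbbdba
Character counts:
  'a': 1
  'b': 4
  'c': 1
  'd': 2
  'e': 1
Maximum frequency: 4

4


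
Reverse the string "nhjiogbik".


Input: nhjiogbik
Reading characters right to left:
  Position 8: 'k'
  Position 7: 'i'
  Position 6: 'b'
  Position 5: 'g'
  Position 4: 'o'
  Position 3: 'i'
  Position 2: 'j'
  Position 1: 'h'
  Position 0: 'n'
Reversed: kibgoijhn

kibgoijhn


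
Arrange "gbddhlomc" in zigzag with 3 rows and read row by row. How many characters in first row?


Zigzag "gbddhlomc" into 3 rows:
Placing characters:
  'g' => row 0
  'b' => row 1
  'd' => row 2
  'd' => row 1
  'h' => row 0
  'l' => row 1
  'o' => row 2
  'm' => row 1
  'c' => row 0
Rows:
  Row 0: "ghc"
  Row 1: "bdlm"
  Row 2: "do"
First row length: 3

3


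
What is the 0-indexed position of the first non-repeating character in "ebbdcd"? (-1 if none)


Input: ebbdcd
Character frequencies:
  'b': 2
  'c': 1
  'd': 2
  'e': 1
Scanning left to right for freq == 1:
  Position 0 ('e'): unique! => answer = 0

0


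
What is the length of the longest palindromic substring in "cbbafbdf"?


Input: "cbbafbdf"
Checking substrings for palindromes:
  [1:3] "bb" (len 2) => palindrome
Longest palindromic substring: "bb" with length 2

2


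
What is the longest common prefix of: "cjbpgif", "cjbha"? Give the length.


Words: cjbpgif, cjbha
  Position 0: all 'c' => match
  Position 1: all 'j' => match
  Position 2: all 'b' => match
  Position 3: ('p', 'h') => mismatch, stop
LCP = "cjb" (length 3)

3


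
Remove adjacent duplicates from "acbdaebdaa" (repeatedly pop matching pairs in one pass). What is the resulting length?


Input: acbdaebdaa
Stack-based adjacent duplicate removal:
  Read 'a': push. Stack: a
  Read 'c': push. Stack: ac
  Read 'b': push. Stack: acb
  Read 'd': push. Stack: acbd
  Read 'a': push. Stack: acbda
  Read 'e': push. Stack: acbdae
  Read 'b': push. Stack: acbdaeb
  Read 'd': push. Stack: acbdaebd
  Read 'a': push. Stack: acbdaebda
  Read 'a': matches stack top 'a' => pop. Stack: acbdaebd
Final stack: "acbdaebd" (length 8)

8


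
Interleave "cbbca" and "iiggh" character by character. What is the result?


Interleaving "cbbca" and "iiggh":
  Position 0: 'c' from first, 'i' from second => "ci"
  Position 1: 'b' from first, 'i' from second => "bi"
  Position 2: 'b' from first, 'g' from second => "bg"
  Position 3: 'c' from first, 'g' from second => "cg"
  Position 4: 'a' from first, 'h' from second => "ah"
Result: cibibgcgah

cibibgcgah


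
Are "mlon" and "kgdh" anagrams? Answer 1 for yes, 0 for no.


Strings: "mlon", "kgdh"
Sorted first:  lmno
Sorted second: dghk
Differ at position 0: 'l' vs 'd' => not anagrams

0


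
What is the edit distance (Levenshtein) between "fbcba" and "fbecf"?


Computing edit distance: "fbcba" -> "fbecf"
DP table:
           f    b    e    c    f
      0    1    2    3    4    5
  f   1    0    1    2    3    4
  b   2    1    0    1    2    3
  c   3    2    1    1    1    2
  b   4    3    2    2    2    2
  a   5    4    3    3    3    3
Edit distance = dp[5][5] = 3

3


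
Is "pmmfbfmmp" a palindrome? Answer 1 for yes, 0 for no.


Input: pmmfbfmmp
Reversed: pmmfbfmmp
  Compare pos 0 ('p') with pos 8 ('p'): match
  Compare pos 1 ('m') with pos 7 ('m'): match
  Compare pos 2 ('m') with pos 6 ('m'): match
  Compare pos 3 ('f') with pos 5 ('f'): match
Result: palindrome

1


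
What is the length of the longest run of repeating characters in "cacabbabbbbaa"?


Input: "cacabbabbbbaa"
Scanning for longest run:
  Position 1 ('a'): new char, reset run to 1
  Position 2 ('c'): new char, reset run to 1
  Position 3 ('a'): new char, reset run to 1
  Position 4 ('b'): new char, reset run to 1
  Position 5 ('b'): continues run of 'b', length=2
  Position 6 ('a'): new char, reset run to 1
  Position 7 ('b'): new char, reset run to 1
  Position 8 ('b'): continues run of 'b', length=2
  Position 9 ('b'): continues run of 'b', length=3
  Position 10 ('b'): continues run of 'b', length=4
  Position 11 ('a'): new char, reset run to 1
  Position 12 ('a'): continues run of 'a', length=2
Longest run: 'b' with length 4

4


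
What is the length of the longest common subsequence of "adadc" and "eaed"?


LCS of "adadc" and "eaed"
DP table:
           e    a    e    d
      0    0    0    0    0
  a   0    0    1    1    1
  d   0    0    1    1    2
  a   0    0    1    1    2
  d   0    0    1    1    2
  c   0    0    1    1    2
LCS length = dp[5][4] = 2

2


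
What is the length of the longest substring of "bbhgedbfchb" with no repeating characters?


Input: "bbhgedbfchb"
Sliding window (track last position of each char):
  Position 0 ('b'): window [0,0] length 1 -- new best
  Position 1 ('b'): repeat (last at 0), move window start to 1
  Position 1 ('b'): window [1,1] length 1
  Position 2 ('h'): window [1,2] length 2 -- new best
  Position 3 ('g'): window [1,3] length 3 -- new best
  Position 4 ('e'): window [1,4] length 4 -- new best
  Position 5 ('d'): window [1,5] length 5 -- new best
  Position 6 ('b'): repeat (last at 1), move window start to 2
  Position 6 ('b'): window [2,6] length 5
  Position 7 ('f'): window [2,7] length 6 -- new best
  Position 8 ('c'): window [2,8] length 7 -- new best
  Position 9 ('h'): repeat (last at 2), move window start to 3
  Position 9 ('h'): window [3,9] length 7
  Position 10 ('b'): repeat (last at 6), move window start to 7
  Position 10 ('b'): window [7,10] length 4
Longest substring with no repeats: "hgedbfc" with length 7

7


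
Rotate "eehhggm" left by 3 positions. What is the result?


Input: "eehhggm", rotate left by 3
First 3 characters: "eeh"
Remaining characters: "hggm"
Concatenate remaining + first: "hggm" + "eeh" = "hggmeeh"

hggmeeh


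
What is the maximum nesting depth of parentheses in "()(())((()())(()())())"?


Input: "()(())((()())(()())())"
Tracking depth:
  Position 0 '(': depth becomes 1
  Position 1 ')': depth becomes 0
  Position 2 '(': depth becomes 1
  Position 3 '(': depth becomes 2
  Position 4 ')': depth becomes 1
  Position 5 ')': depth becomes 0
  Position 6 '(': depth becomes 1
  Position 7 '(': depth becomes 2
  Position 8 '(': depth becomes 3
  Position 9 ')': depth becomes 2
  Position 10 '(': depth becomes 3
  Position 11 ')': depth becomes 2
  Position 12 ')': depth becomes 1
  Position 13 '(': depth becomes 2
  Position 14 '(': depth becomes 3
  Position 15 ')': depth becomes 2
  Position 16 '(': depth becomes 3
  Position 17 ')': depth becomes 2
  Position 18 ')': depth becomes 1
  Position 19 '(': depth becomes 2
  Position 20 ')': depth becomes 1
  Position 21 ')': depth becomes 0
Maximum depth reached: 3

3


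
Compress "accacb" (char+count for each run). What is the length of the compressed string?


Input: accacb
Runs:
  'a' x 1 => "a1"
  'c' x 2 => "c2"
  'a' x 1 => "a1"
  'c' x 1 => "c1"
  'b' x 1 => "b1"
Compressed: "a1c2a1c1b1"
Compressed length: 10

10


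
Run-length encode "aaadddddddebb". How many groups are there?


Input: aaadddddddebb
Scanning for consecutive runs:
  Group 1: 'a' x 3 (positions 0-2)
  Group 2: 'd' x 7 (positions 3-9)
  Group 3: 'e' x 1 (positions 10-10)
  Group 4: 'b' x 2 (positions 11-12)
Total groups: 4

4


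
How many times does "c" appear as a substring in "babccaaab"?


Searching for "c" in "babccaaab"
Scanning each position:
  Position 0: "b" => no
  Position 1: "a" => no
  Position 2: "b" => no
  Position 3: "c" => MATCH
  Position 4: "c" => MATCH
  Position 5: "a" => no
  Position 6: "a" => no
  Position 7: "a" => no
  Position 8: "b" => no
Total occurrences: 2

2


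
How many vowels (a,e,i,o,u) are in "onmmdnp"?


Input: onmmdnp
Checking each character:
  'o' at position 0: vowel (running total: 1)
  'n' at position 1: consonant
  'm' at position 2: consonant
  'm' at position 3: consonant
  'd' at position 4: consonant
  'n' at position 5: consonant
  'p' at position 6: consonant
Total vowels: 1

1


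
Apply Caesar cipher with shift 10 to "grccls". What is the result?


Caesar cipher: shift "grccls" by 10
  'g' (pos 6) + 10 = pos 16 = 'q'
  'r' (pos 17) + 10 = pos 1 = 'b'
  'c' (pos 2) + 10 = pos 12 = 'm'
  'c' (pos 2) + 10 = pos 12 = 'm'
  'l' (pos 11) + 10 = pos 21 = 'v'
  's' (pos 18) + 10 = pos 2 = 'c'
Result: qbmmvc

qbmmvc


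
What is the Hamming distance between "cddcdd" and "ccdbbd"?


Comparing "cddcdd" and "ccdbbd" position by position:
  Position 0: 'c' vs 'c' => same
  Position 1: 'd' vs 'c' => differ
  Position 2: 'd' vs 'd' => same
  Position 3: 'c' vs 'b' => differ
  Position 4: 'd' vs 'b' => differ
  Position 5: 'd' vs 'd' => same
Total differences (Hamming distance): 3

3


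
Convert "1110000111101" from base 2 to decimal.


Input: "1110000111101" in base 2
Positional expansion:
  Digit '1' (value 1) x 2^12 = 4096
  Digit '1' (value 1) x 2^11 = 2048
  Digit '1' (value 1) x 2^10 = 1024
  Digit '0' (value 0) x 2^9 = 0
  Digit '0' (value 0) x 2^8 = 0
  Digit '0' (value 0) x 2^7 = 0
  Digit '0' (value 0) x 2^6 = 0
  Digit '1' (value 1) x 2^5 = 32
  Digit '1' (value 1) x 2^4 = 16
  Digit '1' (value 1) x 2^3 = 8
  Digit '1' (value 1) x 2^2 = 4
  Digit '0' (value 0) x 2^1 = 0
  Digit '1' (value 1) x 2^0 = 1
Sum = 7229

7229


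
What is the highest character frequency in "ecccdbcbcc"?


Input: ecccdbcbcc
Character counts:
  'b': 2
  'c': 6
  'd': 1
  'e': 1
Maximum frequency: 6

6


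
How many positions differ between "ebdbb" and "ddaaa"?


Comparing "ebdbb" and "ddaaa" position by position:
  Position 0: 'e' vs 'd' => DIFFER
  Position 1: 'b' vs 'd' => DIFFER
  Position 2: 'd' vs 'a' => DIFFER
  Position 3: 'b' vs 'a' => DIFFER
  Position 4: 'b' vs 'a' => DIFFER
Positions that differ: 5

5


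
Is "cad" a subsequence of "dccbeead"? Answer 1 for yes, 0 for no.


Check if "cad" is a subsequence of "dccbeead"
Greedy scan:
  Position 0 ('d'): no match needed
  Position 1 ('c'): matches sub[0] = 'c'
  Position 2 ('c'): no match needed
  Position 3 ('b'): no match needed
  Position 4 ('e'): no match needed
  Position 5 ('e'): no match needed
  Position 6 ('a'): matches sub[1] = 'a'
  Position 7 ('d'): matches sub[2] = 'd'
All 3 characters matched => is a subsequence

1


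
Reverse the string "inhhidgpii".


Input: inhhidgpii
Reading characters right to left:
  Position 9: 'i'
  Position 8: 'i'
  Position 7: 'p'
  Position 6: 'g'
  Position 5: 'd'
  Position 4: 'i'
  Position 3: 'h'
  Position 2: 'h'
  Position 1: 'n'
  Position 0: 'i'
Reversed: iipgdihhni

iipgdihhni


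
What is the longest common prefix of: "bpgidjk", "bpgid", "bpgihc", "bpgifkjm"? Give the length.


Words: bpgidjk, bpgid, bpgihc, bpgifkjm
  Position 0: all 'b' => match
  Position 1: all 'p' => match
  Position 2: all 'g' => match
  Position 3: all 'i' => match
  Position 4: ('d', 'd', 'h', 'f') => mismatch, stop
LCP = "bpgi" (length 4)

4


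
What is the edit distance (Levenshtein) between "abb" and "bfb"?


Computing edit distance: "abb" -> "bfb"
DP table:
           b    f    b
      0    1    2    3
  a   1    1    2    3
  b   2    1    2    2
  b   3    2    2    2
Edit distance = dp[3][3] = 2

2


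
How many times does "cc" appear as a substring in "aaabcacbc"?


Searching for "cc" in "aaabcacbc"
Scanning each position:
  Position 0: "aa" => no
  Position 1: "aa" => no
  Position 2: "ab" => no
  Position 3: "bc" => no
  Position 4: "ca" => no
  Position 5: "ac" => no
  Position 6: "cb" => no
  Position 7: "bc" => no
Total occurrences: 0

0


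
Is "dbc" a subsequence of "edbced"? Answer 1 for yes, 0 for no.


Check if "dbc" is a subsequence of "edbced"
Greedy scan:
  Position 0 ('e'): no match needed
  Position 1 ('d'): matches sub[0] = 'd'
  Position 2 ('b'): matches sub[1] = 'b'
  Position 3 ('c'): matches sub[2] = 'c'
  Position 4 ('e'): no match needed
  Position 5 ('d'): no match needed
All 3 characters matched => is a subsequence

1


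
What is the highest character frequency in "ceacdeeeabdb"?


Input: ceacdeeeabdb
Character counts:
  'a': 2
  'b': 2
  'c': 2
  'd': 2
  'e': 4
Maximum frequency: 4

4


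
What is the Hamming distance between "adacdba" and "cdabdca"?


Comparing "adacdba" and "cdabdca" position by position:
  Position 0: 'a' vs 'c' => differ
  Position 1: 'd' vs 'd' => same
  Position 2: 'a' vs 'a' => same
  Position 3: 'c' vs 'b' => differ
  Position 4: 'd' vs 'd' => same
  Position 5: 'b' vs 'c' => differ
  Position 6: 'a' vs 'a' => same
Total differences (Hamming distance): 3

3


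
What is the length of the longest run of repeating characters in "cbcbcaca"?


Input: "cbcbcaca"
Scanning for longest run:
  Position 1 ('b'): new char, reset run to 1
  Position 2 ('c'): new char, reset run to 1
  Position 3 ('b'): new char, reset run to 1
  Position 4 ('c'): new char, reset run to 1
  Position 5 ('a'): new char, reset run to 1
  Position 6 ('c'): new char, reset run to 1
  Position 7 ('a'): new char, reset run to 1
Longest run: 'c' with length 1

1
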